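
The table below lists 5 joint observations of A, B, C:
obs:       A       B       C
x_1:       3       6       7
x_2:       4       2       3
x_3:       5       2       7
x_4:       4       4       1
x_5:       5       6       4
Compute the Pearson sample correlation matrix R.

Step 1 — column means:
  mean(A) = (3 + 4 + 5 + 4 + 5) / 5 = 21/5 = 4.2
  mean(B) = (6 + 2 + 2 + 4 + 6) / 5 = 20/5 = 4
  mean(C) = (7 + 3 + 7 + 1 + 4) / 5 = 22/5 = 4.4

Step 2 — sample variances and covariances s[i,j] = (1/(n-1)) · Σ_k (x_{k,i} - mean_i) · (x_{k,j} - mean_j), with n-1 = 4:
  s[A,A] = ((-1.2)·(-1.2) + (-0.2)·(-0.2) + (0.8)·(0.8) + (-0.2)·(-0.2) + (0.8)·(0.8)) / 4 = 2.8/4 = 0.7
  s[A,B] = ((-1.2)·(2) + (-0.2)·(-2) + (0.8)·(-2) + (-0.2)·(0) + (0.8)·(2)) / 4 = -2/4 = -0.5
  s[A,C] = ((-1.2)·(2.6) + (-0.2)·(-1.4) + (0.8)·(2.6) + (-0.2)·(-3.4) + (0.8)·(-0.4)) / 4 = -0.4/4 = -0.1
  s[B,B] = ((2)·(2) + (-2)·(-2) + (-2)·(-2) + (0)·(0) + (2)·(2)) / 4 = 16/4 = 4
  s[B,C] = ((2)·(2.6) + (-2)·(-1.4) + (-2)·(2.6) + (0)·(-3.4) + (2)·(-0.4)) / 4 = 2/4 = 0.5
  s[C,C] = ((2.6)·(2.6) + (-1.4)·(-1.4) + (2.6)·(2.6) + (-3.4)·(-3.4) + (-0.4)·(-0.4)) / 4 = 27.2/4 = 6.8
  Sample standard deviations s_i = √(s[i,i]):
  s(A) = √(0.7) = 0.8367
  s(B) = √(4) = 2
  s(C) = √(6.8) = 2.6077

Step 3 — r_{ij} = s_{ij} / (s_i · s_j):
  r[A,A] = 1 (diagonal).
  r[A,B] = -0.5 / (0.8367 · 2) = -0.5 / 1.6733 = -0.2988
  r[A,C] = -0.1 / (0.8367 · 2.6077) = -0.1 / 2.1817 = -0.0458
  r[B,B] = 1 (diagonal).
  r[B,C] = 0.5 / (2 · 2.6077) = 0.5 / 5.2154 = 0.0959
  r[C,C] = 1 (diagonal).

R is symmetric with unit diagonal. Assembling:

R = [[1, -0.2988, -0.0458],
 [-0.2988, 1, 0.0959],
 [-0.0458, 0.0959, 1]]


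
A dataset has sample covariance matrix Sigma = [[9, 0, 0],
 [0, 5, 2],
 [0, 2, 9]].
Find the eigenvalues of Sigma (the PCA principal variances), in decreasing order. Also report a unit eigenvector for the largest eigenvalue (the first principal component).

Step 1 — characteristic polynomial p(λ) = det(λI - Sigma) = λ³ - tr·λ² + c_1·λ - det, where tr = trace, c_1 = sum of the principal 2×2 minors, det = det(Sigma):
  tr = 9 + 5 + 9 = 23,
  c_1 = (9·5 - (0)²) + (9·9 - (0)²) + (5·9 - (2)²) = 45 + 81 + 41 = 167,
  det = 9·(5·9 - (2)²) - (0)·((0)·9 - (2)·(0)) + (0)·((0)·(2) - 5·(0)) = 9·(41) - (0)·(0) + (0)·(0) = 369.
  So p(λ) = λ³ - 23λ² + 167λ - 369.
Step 2 — look for an integer root (rational root theorem: any rational root is an integer divisor of 369). Testing λ = 9:
  p(9) = 729 - 1863 + 1503 - 369 = 0  ✓
  Dividing out (λ - 9): p(λ) = (λ - 9)(λ² - 14λ + 41).
Step 3 — remaining eigenvalues from the quadratic λ² - 14λ + 41 = 0:
  Δ = 14² - 4·41 = 196 - 164 = 32,  λ = (14 ± √32)/2 = (14 ± 5.6569)/2 ≈ 9.8284 or 4.1716.
  Sorted: λ_1 = 9.8284,  λ_2 = 9,  λ_3 = 4.1716  (check: sum = 23 = tr ✓).

Step 4 — unit eigenvector for λ_1 ≈ 9.8284: v spans the null space of (Sigma - λ_1 I), whose rows are
  r_1 = (-0.8284, 0, 0),  r_2 = (0, -4.8284, 2),  r_3 = (0, 2, -0.8284).
  v is orthogonal to every row, so take v ∝ r_1 × r_2 = ((0)·(2) - (0)·(-4.8284), (0)·(0) - (-0.8284)·(2), (-0.8284)·(-4.8284) - (0)·(0)) ≈ (0, 1.6569, 4).
  Let u = (0, 1.6569, 4).
  ||u|| = √((0)² + (1.6569)² + (4)²) = √(18.7452) ≈ 4.3296,  v_1 = u/||u|| ≈ (0, 0.3827, 0.9239) (||v_1|| = 1).

λ_1 = 9.8284,  λ_2 = 9,  λ_3 = 4.1716;  v_1 ≈ (0, 0.3827, 0.9239)


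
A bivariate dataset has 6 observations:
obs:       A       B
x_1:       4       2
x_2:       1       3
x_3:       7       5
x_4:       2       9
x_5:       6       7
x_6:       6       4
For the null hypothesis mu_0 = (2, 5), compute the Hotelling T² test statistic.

Step 1 — sample mean vector:
  mean(A) = (4 + 1 + 7 + 2 + 6 + 6) / 6 = 26/6 = 4.3333
  mean(B) = (2 + 3 + 5 + 9 + 7 + 4) / 6 = 30/6 = 5
  x̄ = (4.3333, 5),  deviation x̄ - mu_0 = (4.3333, 5) - (2, 5) = (2.3333, 0).

Step 2 — sample covariance matrix, S[i,j] = (1/(n-1)) · Σ_k (x_{k,i} - mean_i) · (x_{k,j} - mean_j), divisor n-1 = 5:
  S[A,A] = ((-0.3333)·(-0.3333) + (-3.3333)·(-3.3333) + (2.6667)·(2.6667) + (-2.3333)·(-2.3333) + (1.6667)·(1.6667) + (1.6667)·(1.6667)) / 5 = 29.3333/5 = 5.8667
  S[A,B] = ((-0.3333)·(-3) + (-3.3333)·(-2) + (2.6667)·(0) + (-2.3333)·(4) + (1.6667)·(2) + (1.6667)·(-1)) / 5 = 0/5 = 0
  S[B,B] = ((-3)·(-3) + (-2)·(-2) + (0)·(0) + (4)·(4) + (2)·(2) + (-1)·(-1)) / 5 = 34/5 = 6.8
  S = [[5.8667, 0],
 [0, 6.8]].

Step 3 — invert S. det(S) = 5.8667·6.8 - (0)² = 39.8933.
  S^{-1} = (1/det) · [[d, -b], [-b, a]] = [[0.1705, 0],
 [0, 0.1471]].

Step 4 — quadratic form (x̄ - mu_0)^T · S^{-1} · (x̄ - mu_0):
  S^{-1} · (x̄ - mu_0) = (0.3977, 0),
  (x̄ - mu_0)^T · [...] = (2.3333)·(0.3977) + (0)·(0) = 0.928.

Step 5 — scale by n: T² = 6 · 0.928 = 5.5682.

T² ≈ 5.5682


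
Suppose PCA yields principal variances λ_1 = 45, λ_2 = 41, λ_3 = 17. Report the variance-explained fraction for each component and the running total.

Step 1 — total variance = trace(Sigma) = Σ λ_i = 45 + 41 + 17 = 103.

Step 2 — fraction explained by component i = λ_i / Σ λ:
  PC1: 45/103 = 0.4369
  PC2: 41/103 = 0.3981
  PC3: 17/103 = 0.165

Step 3 — cumulative fraction after k components = (λ_1 + ... + λ_k) / Σ λ:
  k = 1: 45/103 = 0.4369
  k = 2: (45 + 41)/103 = 86/103 = 0.835
  k = 3: (45 + 41 + 17)/103 = 103/103 = 1

Summary (fraction, with percent):

explained: PC1 0.4369 (43.69%), PC2 0.3981 (39.81%), PC3 0.165 (16.5%);  cumulative: 0.4369, 0.835, 1


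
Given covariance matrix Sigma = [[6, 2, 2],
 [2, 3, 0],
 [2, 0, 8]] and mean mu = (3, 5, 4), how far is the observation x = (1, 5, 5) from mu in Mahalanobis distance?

Step 1 — centre the observation: (x - mu) = (-2, 0, 1).

Step 2 — invert Sigma (cofactor / det for 3×3, or solve directly):
  Sigma^{-1} = [[0.24, -0.16, -0.06],
 [-0.16, 0.44, 0.04],
 [-0.06, 0.04, 0.14]].

Step 3 — form the quadratic (x - mu)^T · Sigma^{-1} · (x - mu):
  Sigma^{-1} · (x - mu) = (-0.54, 0.36, 0.26).
  (x - mu)^T · [Sigma^{-1} · (x - mu)] = (-2)·(-0.54) + (0)·(0.36) + (1)·(0.26) = 1.34.

Step 4 — take square root: d = √(1.34) ≈ 1.1576.

d(x, mu) = √(1.34) ≈ 1.1576


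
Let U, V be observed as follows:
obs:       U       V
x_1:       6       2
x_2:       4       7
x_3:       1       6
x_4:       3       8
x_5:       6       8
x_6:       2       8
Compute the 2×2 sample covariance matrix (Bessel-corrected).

Step 1 — column means:
  mean(U) = (6 + 4 + 1 + 3 + 6 + 2) / 6 = 22/6 = 3.6667
  mean(V) = (2 + 7 + 6 + 8 + 8 + 8) / 6 = 39/6 = 6.5

Step 2 — sample covariance S[i,j] = (1/(n-1)) · Σ_k (x_{k,i} - mean_i) · (x_{k,j} - mean_j), with n-1 = 5.
  S[U,U] = ((2.3333)·(2.3333) + (0.3333)·(0.3333) + (-2.6667)·(-2.6667) + (-0.6667)·(-0.6667) + (2.3333)·(2.3333) + (-1.6667)·(-1.6667)) / 5 = 21.3333/5 = 4.2667
  S[U,V] = ((2.3333)·(-4.5) + (0.3333)·(0.5) + (-2.6667)·(-0.5) + (-0.6667)·(1.5) + (2.3333)·(1.5) + (-1.6667)·(1.5)) / 5 = -9/5 = -1.8
  S[V,V] = ((-4.5)·(-4.5) + (0.5)·(0.5) + (-0.5)·(-0.5) + (1.5)·(1.5) + (1.5)·(1.5) + (1.5)·(1.5)) / 5 = 27.5/5 = 5.5

S is symmetric (S[j,i] = S[i,j]). Assembling:

S = [[4.2667, -1.8],
 [-1.8, 5.5]]


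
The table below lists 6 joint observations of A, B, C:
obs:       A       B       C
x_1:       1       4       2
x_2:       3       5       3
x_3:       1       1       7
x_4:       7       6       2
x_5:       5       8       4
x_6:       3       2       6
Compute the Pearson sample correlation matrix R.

Step 1 — column means:
  mean(A) = (1 + 3 + 1 + 7 + 5 + 3) / 6 = 20/6 = 3.3333
  mean(B) = (4 + 5 + 1 + 6 + 8 + 2) / 6 = 26/6 = 4.3333
  mean(C) = (2 + 3 + 7 + 2 + 4 + 6) / 6 = 24/6 = 4

Step 2 — sample variances and covariances s[i,j] = (1/(n-1)) · Σ_k (x_{k,i} - mean_i) · (x_{k,j} - mean_j), with n-1 = 5:
  s[A,A] = ((-2.3333)·(-2.3333) + (-0.3333)·(-0.3333) + (-2.3333)·(-2.3333) + (3.6667)·(3.6667) + (1.6667)·(1.6667) + (-0.3333)·(-0.3333)) / 5 = 27.3333/5 = 5.4667
  s[A,B] = ((-2.3333)·(-0.3333) + (-0.3333)·(0.6667) + (-2.3333)·(-3.3333) + (3.6667)·(1.6667) + (1.6667)·(3.6667) + (-0.3333)·(-2.3333)) / 5 = 21.3333/5 = 4.2667
  s[A,C] = ((-2.3333)·(-2) + (-0.3333)·(-1) + (-2.3333)·(3) + (3.6667)·(-2) + (1.6667)·(0) + (-0.3333)·(2)) / 5 = -10/5 = -2
  s[B,B] = ((-0.3333)·(-0.3333) + (0.6667)·(0.6667) + (-3.3333)·(-3.3333) + (1.6667)·(1.6667) + (3.6667)·(3.6667) + (-2.3333)·(-2.3333)) / 5 = 33.3333/5 = 6.6667
  s[B,C] = ((-0.3333)·(-2) + (0.6667)·(-1) + (-3.3333)·(3) + (1.6667)·(-2) + (3.6667)·(0) + (-2.3333)·(2)) / 5 = -18/5 = -3.6
  s[C,C] = ((-2)·(-2) + (-1)·(-1) + (3)·(3) + (-2)·(-2) + (0)·(0) + (2)·(2)) / 5 = 22/5 = 4.4
  Sample standard deviations s_i = √(s[i,i]):
  s(A) = √(5.4667) = 2.3381
  s(B) = √(6.6667) = 2.582
  s(C) = √(4.4) = 2.0976

Step 3 — r_{ij} = s_{ij} / (s_i · s_j):
  r[A,A] = 1 (diagonal).
  r[A,B] = 4.2667 / (2.3381 · 2.582) = 4.2667 / 6.0369 = 0.7068
  r[A,C] = -2 / (2.3381 · 2.0976) = -2 / 4.9044 = -0.4078
  r[B,B] = 1 (diagonal).
  r[B,C] = -3.6 / (2.582 · 2.0976) = -3.6 / 5.416 = -0.6647
  r[C,C] = 1 (diagonal).

R is symmetric with unit diagonal. Assembling:

R = [[1, 0.7068, -0.4078],
 [0.7068, 1, -0.6647],
 [-0.4078, -0.6647, 1]]


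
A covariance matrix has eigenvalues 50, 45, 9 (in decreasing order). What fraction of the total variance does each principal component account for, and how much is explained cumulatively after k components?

Step 1 — total variance = trace(Sigma) = Σ λ_i = 50 + 45 + 9 = 104.

Step 2 — fraction explained by component i = λ_i / Σ λ:
  PC1: 50/104 = 0.4808
  PC2: 45/104 = 0.4327
  PC3: 9/104 = 0.0865

Step 3 — cumulative fraction after k components = (λ_1 + ... + λ_k) / Σ λ:
  k = 1: 50/104 = 0.4808
  k = 2: (50 + 45)/104 = 95/104 = 0.9135
  k = 3: (50 + 45 + 9)/104 = 104/104 = 1

Summary (fraction, with percent):

explained: PC1 0.4808 (48.08%), PC2 0.4327 (43.27%), PC3 0.0865 (8.65%);  cumulative: 0.4808, 0.9135, 1


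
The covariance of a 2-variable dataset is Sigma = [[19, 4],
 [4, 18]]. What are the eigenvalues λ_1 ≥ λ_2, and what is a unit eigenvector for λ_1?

Step 1 — characteristic polynomial of 2×2 Sigma:
  det(Sigma - λI) = λ² - trace · λ + det = 0.
  trace = 19 + 18 = 37, det = 19·18 - (4)² = 326.
Step 2 — discriminant:
  Δ = trace² - 4·det = 1369 - 1304 = 65.
Step 3 — eigenvalues:
  λ = (trace ± √Δ)/2 = (37 ± 8.0623)/2,
  λ_1 = 22.5311,  λ_2 = 14.4689.

Step 4 — unit eigenvector for λ_1: solve (Sigma - λ_1 I)v = 0. First row:
  (19 - 22.5311)·v_x + (4)·v_y = 0, i.e. (-3.5311)·v_x + (4)·v_y = 0,
  so v ∝ (b, λ_1 - a) = (4, 3.5311) = u.
  ||u|| = √((4)² + (3.5311)²) = √(28.4689) ≈ 5.3356,
  v_1 = u/||u|| ≈ (0.7497, 0.6618) (||v_1|| = 1).

λ_1 = 22.5311,  λ_2 = 14.4689;  v_1 ≈ (0.7497, 0.6618)


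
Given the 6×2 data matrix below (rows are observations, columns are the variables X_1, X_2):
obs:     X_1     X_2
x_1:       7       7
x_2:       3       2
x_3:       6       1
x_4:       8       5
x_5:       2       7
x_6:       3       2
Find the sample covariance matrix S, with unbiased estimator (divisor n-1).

Step 1 — column means:
  mean(X_1) = (7 + 3 + 6 + 8 + 2 + 3) / 6 = 29/6 = 4.8333
  mean(X_2) = (7 + 2 + 1 + 5 + 7 + 2) / 6 = 24/6 = 4

Step 2 — sample covariance S[i,j] = (1/(n-1)) · Σ_k (x_{k,i} - mean_i) · (x_{k,j} - mean_j), with n-1 = 5.
  S[X_1,X_1] = ((2.1667)·(2.1667) + (-1.8333)·(-1.8333) + (1.1667)·(1.1667) + (3.1667)·(3.1667) + (-2.8333)·(-2.8333) + (-1.8333)·(-1.8333)) / 5 = 30.8333/5 = 6.1667
  S[X_1,X_2] = ((2.1667)·(3) + (-1.8333)·(-2) + (1.1667)·(-3) + (3.1667)·(1) + (-2.8333)·(3) + (-1.8333)·(-2)) / 5 = 5/5 = 1
  S[X_2,X_2] = ((3)·(3) + (-2)·(-2) + (-3)·(-3) + (1)·(1) + (3)·(3) + (-2)·(-2)) / 5 = 36/5 = 7.2

S is symmetric (S[j,i] = S[i,j]). Assembling:

S = [[6.1667, 1],
 [1, 7.2]]


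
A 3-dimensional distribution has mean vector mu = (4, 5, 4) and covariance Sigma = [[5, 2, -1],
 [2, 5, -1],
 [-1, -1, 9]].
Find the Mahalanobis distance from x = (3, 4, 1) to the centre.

Step 1 — centre the observation: (x - mu) = (-1, -1, -3).

Step 2 — invert Sigma (cofactor / det for 3×3, or solve directly):
  Sigma^{-1} = [[0.2404, -0.0929, 0.0164],
 [-0.0929, 0.2404, 0.0164],
 [0.0164, 0.0164, 0.1148]].

Step 3 — form the quadratic (x - mu)^T · Sigma^{-1} · (x - mu):
  Sigma^{-1} · (x - mu) = (-0.1967, -0.1967, -0.377).
  (x - mu)^T · [Sigma^{-1} · (x - mu)] = (-1)·(-0.1967) + (-1)·(-0.1967) + (-3)·(-0.377) = 1.5246.

Step 4 — take square root: d = √(1.5246) ≈ 1.2347.

d(x, mu) = √(1.5246) ≈ 1.2347


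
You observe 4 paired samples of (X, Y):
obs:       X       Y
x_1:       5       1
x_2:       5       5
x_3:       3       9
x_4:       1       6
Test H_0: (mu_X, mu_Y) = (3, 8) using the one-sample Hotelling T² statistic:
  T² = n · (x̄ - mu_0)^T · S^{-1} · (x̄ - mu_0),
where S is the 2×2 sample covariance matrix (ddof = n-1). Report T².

Step 1 — sample mean vector:
  mean(X) = (5 + 5 + 3 + 1) / 4 = 14/4 = 3.5
  mean(Y) = (1 + 5 + 9 + 6) / 4 = 21/4 = 5.25
  x̄ = (3.5, 5.25),  deviation x̄ - mu_0 = (3.5, 5.25) - (3, 8) = (0.5, -2.75).

Step 2 — sample covariance matrix, S[i,j] = (1/(n-1)) · Σ_k (x_{k,i} - mean_i) · (x_{k,j} - mean_j), divisor n-1 = 3:
  S[X,X] = ((1.5)·(1.5) + (1.5)·(1.5) + (-0.5)·(-0.5) + (-2.5)·(-2.5)) / 3 = 11/3 = 3.6667
  S[X,Y] = ((1.5)·(-4.25) + (1.5)·(-0.25) + (-0.5)·(3.75) + (-2.5)·(0.75)) / 3 = -10.5/3 = -3.5
  S[Y,Y] = ((-4.25)·(-4.25) + (-0.25)·(-0.25) + (3.75)·(3.75) + (0.75)·(0.75)) / 3 = 32.75/3 = 10.9167
  S = [[3.6667, -3.5],
 [-3.5, 10.9167]].

Step 3 — invert S. det(S) = 3.6667·10.9167 - (-3.5)² = 27.7778.
  S^{-1} = (1/det) · [[d, -b], [-b, a]] = [[0.393, 0.126],
 [0.126, 0.132]].

Step 4 — quadratic form (x̄ - mu_0)^T · S^{-1} · (x̄ - mu_0):
  S^{-1} · (x̄ - mu_0) = (-0.15, -0.3),
  (x̄ - mu_0)^T · [...] = (0.5)·(-0.15) + (-2.75)·(-0.3) = 0.75.

Step 5 — scale by n: T² = 4 · 0.75 = 3.

T² ≈ 3


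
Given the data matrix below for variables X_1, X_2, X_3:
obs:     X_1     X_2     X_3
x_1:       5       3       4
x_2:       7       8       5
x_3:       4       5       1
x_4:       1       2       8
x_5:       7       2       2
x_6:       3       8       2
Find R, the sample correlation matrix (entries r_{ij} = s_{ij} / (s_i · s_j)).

Step 1 — column means:
  mean(X_1) = (5 + 7 + 4 + 1 + 7 + 3) / 6 = 27/6 = 4.5
  mean(X_2) = (3 + 8 + 5 + 2 + 2 + 8) / 6 = 28/6 = 4.6667
  mean(X_3) = (4 + 5 + 1 + 8 + 2 + 2) / 6 = 22/6 = 3.6667

Step 2 — sample variances and covariances s[i,j] = (1/(n-1)) · Σ_k (x_{k,i} - mean_i) · (x_{k,j} - mean_j), with n-1 = 5:
  s[X_1,X_1] = ((0.5)·(0.5) + (2.5)·(2.5) + (-0.5)·(-0.5) + (-3.5)·(-3.5) + (2.5)·(2.5) + (-1.5)·(-1.5)) / 5 = 27.5/5 = 5.5
  s[X_1,X_2] = ((0.5)·(-1.6667) + (2.5)·(3.3333) + (-0.5)·(0.3333) + (-3.5)·(-2.6667) + (2.5)·(-2.6667) + (-1.5)·(3.3333)) / 5 = 5/5 = 1
  s[X_1,X_3] = ((0.5)·(0.3333) + (2.5)·(1.3333) + (-0.5)·(-2.6667) + (-3.5)·(4.3333) + (2.5)·(-1.6667) + (-1.5)·(-1.6667)) / 5 = -12/5 = -2.4
  s[X_2,X_2] = ((-1.6667)·(-1.6667) + (3.3333)·(3.3333) + (0.3333)·(0.3333) + (-2.6667)·(-2.6667) + (-2.6667)·(-2.6667) + (3.3333)·(3.3333)) / 5 = 39.3333/5 = 7.8667
  s[X_2,X_3] = ((-1.6667)·(0.3333) + (3.3333)·(1.3333) + (0.3333)·(-2.6667) + (-2.6667)·(4.3333) + (-2.6667)·(-1.6667) + (3.3333)·(-1.6667)) / 5 = -9.6667/5 = -1.9333
  s[X_3,X_3] = ((0.3333)·(0.3333) + (1.3333)·(1.3333) + (-2.6667)·(-2.6667) + (4.3333)·(4.3333) + (-1.6667)·(-1.6667) + (-1.6667)·(-1.6667)) / 5 = 33.3333/5 = 6.6667
  Sample standard deviations s_i = √(s[i,i]):
  s(X_1) = √(5.5) = 2.3452
  s(X_2) = √(7.8667) = 2.8048
  s(X_3) = √(6.6667) = 2.582

Step 3 — r_{ij} = s_{ij} / (s_i · s_j):
  r[X_1,X_1] = 1 (diagonal).
  r[X_1,X_2] = 1 / (2.3452 · 2.8048) = 1 / 6.5777 = 0.152
  r[X_1,X_3] = -2.4 / (2.3452 · 2.582) = -2.4 / 6.0553 = -0.3963
  r[X_2,X_2] = 1 (diagonal).
  r[X_2,X_3] = -1.9333 / (2.8048 · 2.582) = -1.9333 / 7.2419 = -0.267
  r[X_3,X_3] = 1 (diagonal).

R is symmetric with unit diagonal. Assembling:

R = [[1, 0.152, -0.3963],
 [0.152, 1, -0.267],
 [-0.3963, -0.267, 1]]


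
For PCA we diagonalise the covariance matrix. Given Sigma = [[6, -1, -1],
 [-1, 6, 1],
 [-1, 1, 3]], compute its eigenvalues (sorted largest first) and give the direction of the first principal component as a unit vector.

Step 1 — characteristic polynomial p(λ) = det(λI - Sigma) = λ³ - tr·λ² + c_1·λ - det, where tr = trace, c_1 = sum of the principal 2×2 minors, det = det(Sigma):
  tr = 6 + 6 + 3 = 15,
  c_1 = (6·6 - (-1)²) + (6·3 - (-1)²) + (6·3 - (1)²) = 35 + 17 + 17 = 69,
  det = 6·(6·3 - (1)²) - (-1)·((-1)·3 - (1)·(-1)) + (-1)·((-1)·(1) - 6·(-1)) = 6·(17) - (-1)·(-2) + (-1)·(5) = 95.
  So p(λ) = λ³ - 15λ² + 69λ - 95.
Step 2 — look for an integer root (rational root theorem: any rational root is an integer divisor of 95). Testing λ = 5:
  p(5) = 125 - 375 + 345 - 95 = 0  ✓
  Dividing out (λ - 5): p(λ) = (λ - 5)(λ² - 10λ + 19).
Step 3 — remaining eigenvalues from the quadratic λ² - 10λ + 19 = 0:
  Δ = 10² - 4·19 = 100 - 76 = 24,  λ = (10 ± √24)/2 = (10 ± 4.899)/2 ≈ 7.4495 or 2.5505.
  Sorted: λ_1 = 7.4495,  λ_2 = 5,  λ_3 = 2.5505  (check: sum = 15 = tr ✓).

Step 4 — unit eigenvector for λ_1 ≈ 7.4495: v spans the null space of (Sigma - λ_1 I), whose rows are
  r_1 = (-1.4495, -1, -1),  r_2 = (-1, -1.4495, 1),  r_3 = (-1, 1, -4.4495).
  v is orthogonal to every row, so take v ∝ r_1 × r_2 = ((-1)·(1) - (-1)·(-1.4495), (-1)·(-1) - (-1.4495)·(1), (-1.4495)·(-1.4495) - (-1)·(-1)) ≈ (-2.4495, 2.4495, 1.101).
  Rescale (multiply by -1 so the first nonzero entry is positive): u = (2.4495, -2.4495, -1.101).
  ||u|| = √((2.4495)² + (-2.4495)² + (-1.101)²) = √(13.2122) ≈ 3.6349,  v_1 = u/||u|| ≈ (0.6739, -0.6739, -0.3029) (||v_1|| = 1).

λ_1 = 7.4495,  λ_2 = 5,  λ_3 = 2.5505;  v_1 ≈ (0.6739, -0.6739, -0.3029)


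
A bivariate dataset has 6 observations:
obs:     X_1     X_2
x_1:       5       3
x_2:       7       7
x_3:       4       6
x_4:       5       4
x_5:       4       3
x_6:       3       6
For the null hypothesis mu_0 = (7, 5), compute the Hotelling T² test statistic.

Step 1 — sample mean vector:
  mean(X_1) = (5 + 7 + 4 + 5 + 4 + 3) / 6 = 28/6 = 4.6667
  mean(X_2) = (3 + 7 + 6 + 4 + 3 + 6) / 6 = 29/6 = 4.8333
  x̄ = (4.6667, 4.8333),  deviation x̄ - mu_0 = (4.6667, 4.8333) - (7, 5) = (-2.3333, -0.1667).

Step 2 — sample covariance matrix, S[i,j] = (1/(n-1)) · Σ_k (x_{k,i} - mean_i) · (x_{k,j} - mean_j), divisor n-1 = 5:
  S[X_1,X_1] = ((0.3333)·(0.3333) + (2.3333)·(2.3333) + (-0.6667)·(-0.6667) + (0.3333)·(0.3333) + (-0.6667)·(-0.6667) + (-1.6667)·(-1.6667)) / 5 = 9.3333/5 = 1.8667
  S[X_1,X_2] = ((0.3333)·(-1.8333) + (2.3333)·(2.1667) + (-0.6667)·(1.1667) + (0.3333)·(-0.8333) + (-0.6667)·(-1.8333) + (-1.6667)·(1.1667)) / 5 = 2.6667/5 = 0.5333
  S[X_2,X_2] = ((-1.8333)·(-1.8333) + (2.1667)·(2.1667) + (1.1667)·(1.1667) + (-0.8333)·(-0.8333) + (-1.8333)·(-1.8333) + (1.1667)·(1.1667)) / 5 = 14.8333/5 = 2.9667
  S = [[1.8667, 0.5333],
 [0.5333, 2.9667]].

Step 3 — invert S. det(S) = 1.8667·2.9667 - (0.5333)² = 5.2533.
  S^{-1} = (1/det) · [[d, -b], [-b, a]] = [[0.5647, -0.1015],
 [-0.1015, 0.3553]].

Step 4 — quadratic form (x̄ - mu_0)^T · S^{-1} · (x̄ - mu_0):
  S^{-1} · (x̄ - mu_0) = (-1.3008, 0.1777),
  (x̄ - mu_0)^T · [...] = (-2.3333)·(-1.3008) + (-0.1667)·(0.1777) = 3.0055.

Step 5 — scale by n: T² = 6 · 3.0055 = 18.033.

T² ≈ 18.033


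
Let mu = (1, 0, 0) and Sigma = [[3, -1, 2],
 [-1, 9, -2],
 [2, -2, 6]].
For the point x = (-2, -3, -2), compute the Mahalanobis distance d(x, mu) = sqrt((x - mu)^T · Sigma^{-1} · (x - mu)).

Step 1 — centre the observation: (x - mu) = (-3, -3, -2).

Step 2 — invert Sigma (cofactor / det for 3×3, or solve directly):
  Sigma^{-1} = [[0.431, 0.0172, -0.1379],
 [0.0172, 0.1207, 0.0345],
 [-0.1379, 0.0345, 0.2241]].

Step 3 — form the quadratic (x - mu)^T · Sigma^{-1} · (x - mu):
  Sigma^{-1} · (x - mu) = (-1.069, -0.4828, -0.1379).
  (x - mu)^T · [Sigma^{-1} · (x - mu)] = (-3)·(-1.069) + (-3)·(-0.4828) + (-2)·(-0.1379) = 4.931.

Step 4 — take square root: d = √(4.931) ≈ 2.2206.

d(x, mu) = √(4.931) ≈ 2.2206


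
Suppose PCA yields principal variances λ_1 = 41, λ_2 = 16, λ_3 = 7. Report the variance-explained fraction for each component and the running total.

Step 1 — total variance = trace(Sigma) = Σ λ_i = 41 + 16 + 7 = 64.

Step 2 — fraction explained by component i = λ_i / Σ λ:
  PC1: 41/64 = 0.6406
  PC2: 16/64 = 0.25
  PC3: 7/64 = 0.1094

Step 3 — cumulative fraction after k components = (λ_1 + ... + λ_k) / Σ λ:
  k = 1: 41/64 = 0.6406
  k = 2: (41 + 16)/64 = 57/64 = 0.8906
  k = 3: (41 + 16 + 7)/64 = 64/64 = 1

Summary (fraction, with percent):

explained: PC1 0.6406 (64.06%), PC2 0.25 (25%), PC3 0.1094 (10.94%);  cumulative: 0.6406, 0.8906, 1


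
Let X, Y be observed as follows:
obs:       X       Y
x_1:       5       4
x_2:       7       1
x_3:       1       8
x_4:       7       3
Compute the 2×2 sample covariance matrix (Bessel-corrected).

Step 1 — column means:
  mean(X) = (5 + 7 + 1 + 7) / 4 = 20/4 = 5
  mean(Y) = (4 + 1 + 8 + 3) / 4 = 16/4 = 4

Step 2 — sample covariance S[i,j] = (1/(n-1)) · Σ_k (x_{k,i} - mean_i) · (x_{k,j} - mean_j), with n-1 = 3.
  S[X,X] = ((0)·(0) + (2)·(2) + (-4)·(-4) + (2)·(2)) / 3 = 24/3 = 8
  S[X,Y] = ((0)·(0) + (2)·(-3) + (-4)·(4) + (2)·(-1)) / 3 = -24/3 = -8
  S[Y,Y] = ((0)·(0) + (-3)·(-3) + (4)·(4) + (-1)·(-1)) / 3 = 26/3 = 8.6667

S is symmetric (S[j,i] = S[i,j]). Assembling:

S = [[8, -8],
 [-8, 8.6667]]


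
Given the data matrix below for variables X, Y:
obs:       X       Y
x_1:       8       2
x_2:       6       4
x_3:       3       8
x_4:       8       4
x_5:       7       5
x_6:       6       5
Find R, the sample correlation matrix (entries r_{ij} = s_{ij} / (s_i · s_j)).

Step 1 — column means:
  mean(X) = (8 + 6 + 3 + 8 + 7 + 6) / 6 = 38/6 = 6.3333
  mean(Y) = (2 + 4 + 8 + 4 + 5 + 5) / 6 = 28/6 = 4.6667

Step 2 — sample variances and covariances s[i,j] = (1/(n-1)) · Σ_k (x_{k,i} - mean_i) · (x_{k,j} - mean_j), with n-1 = 5:
  s[X,X] = ((1.6667)·(1.6667) + (-0.3333)·(-0.3333) + (-3.3333)·(-3.3333) + (1.6667)·(1.6667) + (0.6667)·(0.6667) + (-0.3333)·(-0.3333)) / 5 = 17.3333/5 = 3.4667
  s[X,Y] = ((1.6667)·(-2.6667) + (-0.3333)·(-0.6667) + (-3.3333)·(3.3333) + (1.6667)·(-0.6667) + (0.6667)·(0.3333) + (-0.3333)·(0.3333)) / 5 = -16.3333/5 = -3.2667
  s[Y,Y] = ((-2.6667)·(-2.6667) + (-0.6667)·(-0.6667) + (3.3333)·(3.3333) + (-0.6667)·(-0.6667) + (0.3333)·(0.3333) + (0.3333)·(0.3333)) / 5 = 19.3333/5 = 3.8667
  Sample standard deviations s_i = √(s[i,i]):
  s(X) = √(3.4667) = 1.8619
  s(Y) = √(3.8667) = 1.9664

Step 3 — r_{ij} = s_{ij} / (s_i · s_j):
  r[X,X] = 1 (diagonal).
  r[X,Y] = -3.2667 / (1.8619 · 1.9664) = -3.2667 / 3.6612 = -0.8922
  r[Y,Y] = 1 (diagonal).

R is symmetric with unit diagonal. Assembling:

R = [[1, -0.8922],
 [-0.8922, 1]]


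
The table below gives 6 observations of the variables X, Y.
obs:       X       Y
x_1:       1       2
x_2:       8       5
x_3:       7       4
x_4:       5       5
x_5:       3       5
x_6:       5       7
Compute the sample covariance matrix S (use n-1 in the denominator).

Step 1 — column means:
  mean(X) = (1 + 8 + 7 + 5 + 3 + 5) / 6 = 29/6 = 4.8333
  mean(Y) = (2 + 5 + 4 + 5 + 5 + 7) / 6 = 28/6 = 4.6667

Step 2 — sample covariance S[i,j] = (1/(n-1)) · Σ_k (x_{k,i} - mean_i) · (x_{k,j} - mean_j), with n-1 = 5.
  S[X,X] = ((-3.8333)·(-3.8333) + (3.1667)·(3.1667) + (2.1667)·(2.1667) + (0.1667)·(0.1667) + (-1.8333)·(-1.8333) + (0.1667)·(0.1667)) / 5 = 32.8333/5 = 6.5667
  S[X,Y] = ((-3.8333)·(-2.6667) + (3.1667)·(0.3333) + (2.1667)·(-0.6667) + (0.1667)·(0.3333) + (-1.8333)·(0.3333) + (0.1667)·(2.3333)) / 5 = 9.6667/5 = 1.9333
  S[Y,Y] = ((-2.6667)·(-2.6667) + (0.3333)·(0.3333) + (-0.6667)·(-0.6667) + (0.3333)·(0.3333) + (0.3333)·(0.3333) + (2.3333)·(2.3333)) / 5 = 13.3333/5 = 2.6667

S is symmetric (S[j,i] = S[i,j]). Assembling:

S = [[6.5667, 1.9333],
 [1.9333, 2.6667]]


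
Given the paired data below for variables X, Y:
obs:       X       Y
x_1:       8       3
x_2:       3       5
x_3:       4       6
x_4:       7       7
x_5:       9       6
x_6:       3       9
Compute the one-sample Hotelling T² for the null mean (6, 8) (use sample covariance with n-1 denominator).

Step 1 — sample mean vector:
  mean(X) = (8 + 3 + 4 + 7 + 9 + 3) / 6 = 34/6 = 5.6667
  mean(Y) = (3 + 5 + 6 + 7 + 6 + 9) / 6 = 36/6 = 6
  x̄ = (5.6667, 6),  deviation x̄ - mu_0 = (5.6667, 6) - (6, 8) = (-0.3333, -2).

Step 2 — sample covariance matrix, S[i,j] = (1/(n-1)) · Σ_k (x_{k,i} - mean_i) · (x_{k,j} - mean_j), divisor n-1 = 5:
  S[X,X] = ((2.3333)·(2.3333) + (-2.6667)·(-2.6667) + (-1.6667)·(-1.6667) + (1.3333)·(1.3333) + (3.3333)·(3.3333) + (-2.6667)·(-2.6667)) / 5 = 35.3333/5 = 7.0667
  S[X,Y] = ((2.3333)·(-3) + (-2.6667)·(-1) + (-1.6667)·(0) + (1.3333)·(1) + (3.3333)·(0) + (-2.6667)·(3)) / 5 = -11/5 = -2.2
  S[Y,Y] = ((-3)·(-3) + (-1)·(-1) + (0)·(0) + (1)·(1) + (0)·(0) + (3)·(3)) / 5 = 20/5 = 4
  S = [[7.0667, -2.2],
 [-2.2, 4]].

Step 3 — invert S. det(S) = 7.0667·4 - (-2.2)² = 23.4267.
  S^{-1} = (1/det) · [[d, -b], [-b, a]] = [[0.1707, 0.0939],
 [0.0939, 0.3017]].

Step 4 — quadratic form (x̄ - mu_0)^T · S^{-1} · (x̄ - mu_0):
  S^{-1} · (x̄ - mu_0) = (-0.2447, -0.6346),
  (x̄ - mu_0)^T · [...] = (-0.3333)·(-0.2447) + (-2)·(-0.6346) = 1.3508.

Step 5 — scale by n: T² = 6 · 1.3508 = 8.1047.

T² ≈ 8.1047


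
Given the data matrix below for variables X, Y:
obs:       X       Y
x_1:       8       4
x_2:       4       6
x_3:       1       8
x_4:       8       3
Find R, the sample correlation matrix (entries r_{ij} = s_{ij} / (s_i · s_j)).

Step 1 — column means:
  mean(X) = (8 + 4 + 1 + 8) / 4 = 21/4 = 5.25
  mean(Y) = (4 + 6 + 8 + 3) / 4 = 21/4 = 5.25

Step 2 — sample variances and covariances s[i,j] = (1/(n-1)) · Σ_k (x_{k,i} - mean_i) · (x_{k,j} - mean_j), with n-1 = 3:
  s[X,X] = ((2.75)·(2.75) + (-1.25)·(-1.25) + (-4.25)·(-4.25) + (2.75)·(2.75)) / 3 = 34.75/3 = 11.5833
  s[X,Y] = ((2.75)·(-1.25) + (-1.25)·(0.75) + (-4.25)·(2.75) + (2.75)·(-2.25)) / 3 = -22.25/3 = -7.4167
  s[Y,Y] = ((-1.25)·(-1.25) + (0.75)·(0.75) + (2.75)·(2.75) + (-2.25)·(-2.25)) / 3 = 14.75/3 = 4.9167
  Sample standard deviations s_i = √(s[i,i]):
  s(X) = √(11.5833) = 3.4034
  s(Y) = √(4.9167) = 2.2174

Step 3 — r_{ij} = s_{ij} / (s_i · s_j):
  r[X,X] = 1 (diagonal).
  r[X,Y] = -7.4167 / (3.4034 · 2.2174) = -7.4167 / 7.5466 = -0.9828
  r[Y,Y] = 1 (diagonal).

R is symmetric with unit diagonal. Assembling:

R = [[1, -0.9828],
 [-0.9828, 1]]


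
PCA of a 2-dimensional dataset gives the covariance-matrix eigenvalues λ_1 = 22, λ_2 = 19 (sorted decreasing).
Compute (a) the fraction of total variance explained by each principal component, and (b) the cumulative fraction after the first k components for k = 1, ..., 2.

Step 1 — total variance = trace(Sigma) = Σ λ_i = 22 + 19 = 41.

Step 2 — fraction explained by component i = λ_i / Σ λ:
  PC1: 22/41 = 0.5366
  PC2: 19/41 = 0.4634

Step 3 — cumulative fraction after k components = (λ_1 + ... + λ_k) / Σ λ:
  k = 1: 22/41 = 0.5366
  k = 2: (22 + 19)/41 = 41/41 = 1

Summary (fraction, with percent):

explained: PC1 0.5366 (53.66%), PC2 0.4634 (46.34%);  cumulative: 0.5366, 1


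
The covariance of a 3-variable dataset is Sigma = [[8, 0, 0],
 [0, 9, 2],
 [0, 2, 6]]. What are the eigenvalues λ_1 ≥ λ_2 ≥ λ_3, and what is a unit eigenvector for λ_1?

Step 1 — characteristic polynomial p(λ) = det(λI - Sigma) = λ³ - tr·λ² + c_1·λ - det, where tr = trace, c_1 = sum of the principal 2×2 minors, det = det(Sigma):
  tr = 8 + 9 + 6 = 23,
  c_1 = (8·9 - (0)²) + (8·6 - (0)²) + (9·6 - (2)²) = 72 + 48 + 50 = 170,
  det = 8·(9·6 - (2)²) - (0)·((0)·6 - (2)·(0)) + (0)·((0)·(2) - 9·(0)) = 8·(50) - (0)·(0) + (0)·(0) = 400.
  So p(λ) = λ³ - 23λ² + 170λ - 400.
Step 2 — look for an integer root (rational root theorem: any rational root is an integer divisor of 400). Testing λ = 5:
  p(5) = 125 - 575 + 850 - 400 = 0  ✓
  Dividing out (λ - 5): p(λ) = (λ - 5)(λ² - 18λ + 80).
Step 3 — remaining eigenvalues from the quadratic λ² - 18λ + 80 = 0:
  Δ = 18² - 4·80 = 324 - 320 = 4,  λ = (18 ± √4)/2 = (18 ± 2)/2 = 10 or 8.
  Sorted: λ_1 = 10,  λ_2 = 8,  λ_3 = 5  (check: sum = 23 = tr ✓).

Step 4 — unit eigenvector for λ_1 = 10: v spans the null space of (Sigma - λ_1 I), whose rows are
  r_1 = (-2, 0, 0),  r_2 = (0, -1, 2),  r_3 = (0, 2, -4).
  v is orthogonal to every row, so take v ∝ r_1 × r_2 = ((0)·(2) - (0)·(-1), (0)·(0) - (-2)·(2), (-2)·(-1) - (0)·(0)) = (0, 4, 2).
  Rescale (divide by 2): u = (0, 2, 1).
  ||u|| = √((0)² + (2)² + (1)²) = √(5) ≈ 2.2361,  v_1 = u/||u|| ≈ (0, 0.8944, 0.4472) (||v_1|| = 1).

λ_1 = 10,  λ_2 = 8,  λ_3 = 5;  v_1 ≈ (0, 0.8944, 0.4472)


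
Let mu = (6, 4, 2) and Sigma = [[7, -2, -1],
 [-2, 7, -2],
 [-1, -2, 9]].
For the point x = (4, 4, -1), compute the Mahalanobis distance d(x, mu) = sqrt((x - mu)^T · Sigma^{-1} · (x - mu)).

Step 1 — centre the observation: (x - mu) = (-2, 0, -3).

Step 2 — invert Sigma (cofactor / det for 3×3, or solve directly):
  Sigma^{-1} = [[0.163, 0.0552, 0.0304],
 [0.0552, 0.1713, 0.0442],
 [0.0304, 0.0442, 0.1243]].

Step 3 — form the quadratic (x - mu)^T · Sigma^{-1} · (x - mu):
  Sigma^{-1} · (x - mu) = (-0.4171, -0.2431, -0.4337).
  (x - mu)^T · [Sigma^{-1} · (x - mu)] = (-2)·(-0.4171) + (0)·(-0.2431) + (-3)·(-0.4337) = 2.1354.

Step 4 — take square root: d = √(2.1354) ≈ 1.4613.

d(x, mu) = √(2.1354) ≈ 1.4613


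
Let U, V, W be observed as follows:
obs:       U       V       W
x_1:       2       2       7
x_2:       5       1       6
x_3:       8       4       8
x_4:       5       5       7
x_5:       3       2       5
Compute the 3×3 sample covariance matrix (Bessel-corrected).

Step 1 — column means:
  mean(U) = (2 + 5 + 8 + 5 + 3) / 5 = 23/5 = 4.6
  mean(V) = (2 + 1 + 4 + 5 + 2) / 5 = 14/5 = 2.8
  mean(W) = (7 + 6 + 8 + 7 + 5) / 5 = 33/5 = 6.6

Step 2 — sample covariance S[i,j] = (1/(n-1)) · Σ_k (x_{k,i} - mean_i) · (x_{k,j} - mean_j), with n-1 = 4.
  S[U,U] = ((-2.6)·(-2.6) + (0.4)·(0.4) + (3.4)·(3.4) + (0.4)·(0.4) + (-1.6)·(-1.6)) / 4 = 21.2/4 = 5.3
  S[U,V] = ((-2.6)·(-0.8) + (0.4)·(-1.8) + (3.4)·(1.2) + (0.4)·(2.2) + (-1.6)·(-0.8)) / 4 = 7.6/4 = 1.9
  S[U,W] = ((-2.6)·(0.4) + (0.4)·(-0.6) + (3.4)·(1.4) + (0.4)·(0.4) + (-1.6)·(-1.6)) / 4 = 6.2/4 = 1.55
  S[V,V] = ((-0.8)·(-0.8) + (-1.8)·(-1.8) + (1.2)·(1.2) + (2.2)·(2.2) + (-0.8)·(-0.8)) / 4 = 10.8/4 = 2.7
  S[V,W] = ((-0.8)·(0.4) + (-1.8)·(-0.6) + (1.2)·(1.4) + (2.2)·(0.4) + (-0.8)·(-1.6)) / 4 = 4.6/4 = 1.15
  S[W,W] = ((0.4)·(0.4) + (-0.6)·(-0.6) + (1.4)·(1.4) + (0.4)·(0.4) + (-1.6)·(-1.6)) / 4 = 5.2/4 = 1.3

S is symmetric (S[j,i] = S[i,j]). Assembling:

S = [[5.3, 1.9, 1.55],
 [1.9, 2.7, 1.15],
 [1.55, 1.15, 1.3]]


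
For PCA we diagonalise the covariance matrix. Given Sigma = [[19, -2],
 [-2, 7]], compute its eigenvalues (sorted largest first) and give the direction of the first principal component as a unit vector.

Step 1 — characteristic polynomial of 2×2 Sigma:
  det(Sigma - λI) = λ² - trace · λ + det = 0.
  trace = 19 + 7 = 26, det = 19·7 - (-2)² = 129.
Step 2 — discriminant:
  Δ = trace² - 4·det = 676 - 516 = 160.
Step 3 — eigenvalues:
  λ = (trace ± √Δ)/2 = (26 ± 12.6491)/2,
  λ_1 = 19.3246,  λ_2 = 6.6754.

Step 4 — unit eigenvector for λ_1: solve (Sigma - λ_1 I)v = 0. First row:
  (19 - 19.3246)·v_x + (-2)·v_y = 0, i.e. (-0.3246)·v_x + (-2)·v_y = 0,
  so v ∝ (b, λ_1 - a) = (-2, 0.3246); multiply by -1 so the first entry is positive: u = (2, -0.3246).
  ||u|| = √((2)² + (-0.3246)²) = √(4.1053) ≈ 2.0262,
  v_1 = u/||u|| ≈ (0.9871, -0.1602) (||v_1|| = 1).

λ_1 = 19.3246,  λ_2 = 6.6754;  v_1 ≈ (0.9871, -0.1602)


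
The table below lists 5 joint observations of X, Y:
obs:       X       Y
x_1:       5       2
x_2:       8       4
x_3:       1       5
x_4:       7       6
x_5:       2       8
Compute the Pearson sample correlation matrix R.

Step 1 — column means:
  mean(X) = (5 + 8 + 1 + 7 + 2) / 5 = 23/5 = 4.6
  mean(Y) = (2 + 4 + 5 + 6 + 8) / 5 = 25/5 = 5

Step 2 — sample variances and covariances s[i,j] = (1/(n-1)) · Σ_k (x_{k,i} - mean_i) · (x_{k,j} - mean_j), with n-1 = 4:
  s[X,X] = ((0.4)·(0.4) + (3.4)·(3.4) + (-3.6)·(-3.6) + (2.4)·(2.4) + (-2.6)·(-2.6)) / 4 = 37.2/4 = 9.3
  s[X,Y] = ((0.4)·(-3) + (3.4)·(-1) + (-3.6)·(0) + (2.4)·(1) + (-2.6)·(3)) / 4 = -10/4 = -2.5
  s[Y,Y] = ((-3)·(-3) + (-1)·(-1) + (0)·(0) + (1)·(1) + (3)·(3)) / 4 = 20/4 = 5
  Sample standard deviations s_i = √(s[i,i]):
  s(X) = √(9.3) = 3.0496
  s(Y) = √(5) = 2.2361

Step 3 — r_{ij} = s_{ij} / (s_i · s_j):
  r[X,X] = 1 (diagonal).
  r[X,Y] = -2.5 / (3.0496 · 2.2361) = -2.5 / 6.8191 = -0.3666
  r[Y,Y] = 1 (diagonal).

R is symmetric with unit diagonal. Assembling:

R = [[1, -0.3666],
 [-0.3666, 1]]


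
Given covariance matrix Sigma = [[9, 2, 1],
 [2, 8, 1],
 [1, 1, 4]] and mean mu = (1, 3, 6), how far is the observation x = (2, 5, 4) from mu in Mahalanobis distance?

Step 1 — centre the observation: (x - mu) = (1, 2, -2).

Step 2 — invert Sigma (cofactor / det for 3×3, or solve directly):
  Sigma^{-1} = [[0.1197, -0.027, -0.0232],
 [-0.027, 0.1351, -0.027],
 [-0.0232, -0.027, 0.2625]].

Step 3 — form the quadratic (x - mu)^T · Sigma^{-1} · (x - mu):
  Sigma^{-1} · (x - mu) = (0.112, 0.2973, -0.6023).
  (x - mu)^T · [Sigma^{-1} · (x - mu)] = (1)·(0.112) + (2)·(0.2973) + (-2)·(-0.6023) = 1.9112.

Step 4 — take square root: d = √(1.9112) ≈ 1.3825.

d(x, mu) = √(1.9112) ≈ 1.3825


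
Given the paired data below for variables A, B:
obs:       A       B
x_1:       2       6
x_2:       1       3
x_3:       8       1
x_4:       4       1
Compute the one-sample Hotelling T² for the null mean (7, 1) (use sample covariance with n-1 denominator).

Step 1 — sample mean vector:
  mean(A) = (2 + 1 + 8 + 4) / 4 = 15/4 = 3.75
  mean(B) = (6 + 3 + 1 + 1) / 4 = 11/4 = 2.75
  x̄ = (3.75, 2.75),  deviation x̄ - mu_0 = (3.75, 2.75) - (7, 1) = (-3.25, 1.75).

Step 2 — sample covariance matrix, S[i,j] = (1/(n-1)) · Σ_k (x_{k,i} - mean_i) · (x_{k,j} - mean_j), divisor n-1 = 3:
  S[A,A] = ((-1.75)·(-1.75) + (-2.75)·(-2.75) + (4.25)·(4.25) + (0.25)·(0.25)) / 3 = 28.75/3 = 9.5833
  S[A,B] = ((-1.75)·(3.25) + (-2.75)·(0.25) + (4.25)·(-1.75) + (0.25)·(-1.75)) / 3 = -14.25/3 = -4.75
  S[B,B] = ((3.25)·(3.25) + (0.25)·(0.25) + (-1.75)·(-1.75) + (-1.75)·(-1.75)) / 3 = 16.75/3 = 5.5833
  S = [[9.5833, -4.75],
 [-4.75, 5.5833]].

Step 3 — invert S. det(S) = 9.5833·5.5833 - (-4.75)² = 30.9444.
  S^{-1} = (1/det) · [[d, -b], [-b, a]] = [[0.1804, 0.1535],
 [0.1535, 0.3097]].

Step 4 — quadratic form (x̄ - mu_0)^T · S^{-1} · (x̄ - mu_0):
  S^{-1} · (x̄ - mu_0) = (-0.3178, 0.0431),
  (x̄ - mu_0)^T · [...] = (-3.25)·(-0.3178) + (1.75)·(0.0431) = 1.1082.

Step 5 — scale by n: T² = 4 · 1.1082 = 4.4327.

T² ≈ 4.4327


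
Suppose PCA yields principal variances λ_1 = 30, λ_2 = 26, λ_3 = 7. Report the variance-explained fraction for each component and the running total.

Step 1 — total variance = trace(Sigma) = Σ λ_i = 30 + 26 + 7 = 63.

Step 2 — fraction explained by component i = λ_i / Σ λ:
  PC1: 30/63 = 0.4762
  PC2: 26/63 = 0.4127
  PC3: 7/63 = 0.1111

Step 3 — cumulative fraction after k components = (λ_1 + ... + λ_k) / Σ λ:
  k = 1: 30/63 = 0.4762
  k = 2: (30 + 26)/63 = 56/63 = 0.8889
  k = 3: (30 + 26 + 7)/63 = 63/63 = 1

Summary (fraction, with percent):

explained: PC1 0.4762 (47.62%), PC2 0.4127 (41.27%), PC3 0.1111 (11.11%);  cumulative: 0.4762, 0.8889, 1


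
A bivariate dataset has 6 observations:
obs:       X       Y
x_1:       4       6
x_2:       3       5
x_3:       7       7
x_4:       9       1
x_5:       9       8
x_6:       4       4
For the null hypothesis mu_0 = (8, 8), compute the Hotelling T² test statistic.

Step 1 — sample mean vector:
  mean(X) = (4 + 3 + 7 + 9 + 9 + 4) / 6 = 36/6 = 6
  mean(Y) = (6 + 5 + 7 + 1 + 8 + 4) / 6 = 31/6 = 5.1667
  x̄ = (6, 5.1667),  deviation x̄ - mu_0 = (6, 5.1667) - (8, 8) = (-2, -2.8333).

Step 2 — sample covariance matrix, S[i,j] = (1/(n-1)) · Σ_k (x_{k,i} - mean_i) · (x_{k,j} - mean_j), divisor n-1 = 5:
  S[X,X] = ((-2)·(-2) + (-3)·(-3) + (1)·(1) + (3)·(3) + (3)·(3) + (-2)·(-2)) / 5 = 36/5 = 7.2
  S[X,Y] = ((-2)·(0.8333) + (-3)·(-0.1667) + (1)·(1.8333) + (3)·(-4.1667) + (3)·(2.8333) + (-2)·(-1.1667)) / 5 = -1/5 = -0.2
  S[Y,Y] = ((0.8333)·(0.8333) + (-0.1667)·(-0.1667) + (1.8333)·(1.8333) + (-4.1667)·(-4.1667) + (2.8333)·(2.8333) + (-1.1667)·(-1.1667)) / 5 = 30.8333/5 = 6.1667
  S = [[7.2, -0.2],
 [-0.2, 6.1667]].

Step 3 — invert S. det(S) = 7.2·6.1667 - (-0.2)² = 44.36.
  S^{-1} = (1/det) · [[d, -b], [-b, a]] = [[0.139, 0.0045],
 [0.0045, 0.1623]].

Step 4 — quadratic form (x̄ - mu_0)^T · S^{-1} · (x̄ - mu_0):
  S^{-1} · (x̄ - mu_0) = (-0.2908, -0.4689),
  (x̄ - mu_0)^T · [...] = (-2)·(-0.2908) + (-2.8333)·(-0.4689) = 1.9101.

Step 5 — scale by n: T² = 6 · 1.9101 = 11.4608.

T² ≈ 11.4608


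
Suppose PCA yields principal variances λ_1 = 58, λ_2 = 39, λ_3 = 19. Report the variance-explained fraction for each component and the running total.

Step 1 — total variance = trace(Sigma) = Σ λ_i = 58 + 39 + 19 = 116.

Step 2 — fraction explained by component i = λ_i / Σ λ:
  PC1: 58/116 = 0.5
  PC2: 39/116 = 0.3362
  PC3: 19/116 = 0.1638

Step 3 — cumulative fraction after k components = (λ_1 + ... + λ_k) / Σ λ:
  k = 1: 58/116 = 0.5
  k = 2: (58 + 39)/116 = 97/116 = 0.8362
  k = 3: (58 + 39 + 19)/116 = 116/116 = 1

Summary (fraction, with percent):

explained: PC1 0.5 (50%), PC2 0.3362 (33.62%), PC3 0.1638 (16.38%);  cumulative: 0.5, 0.8362, 1


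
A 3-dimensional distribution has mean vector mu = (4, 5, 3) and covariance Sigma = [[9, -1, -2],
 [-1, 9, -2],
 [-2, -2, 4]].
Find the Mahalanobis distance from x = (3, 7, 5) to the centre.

Step 1 — centre the observation: (x - mu) = (-1, 2, 2).

Step 2 — invert Sigma (cofactor / det for 3×3, or solve directly):
  Sigma^{-1} = [[0.1333, 0.0333, 0.0833],
 [0.0333, 0.1333, 0.0833],
 [0.0833, 0.0833, 0.3333]].

Step 3 — form the quadratic (x - mu)^T · Sigma^{-1} · (x - mu):
  Sigma^{-1} · (x - mu) = (0.1, 0.4, 0.75).
  (x - mu)^T · [Sigma^{-1} · (x - mu)] = (-1)·(0.1) + (2)·(0.4) + (2)·(0.75) = 2.2.

Step 4 — take square root: d = √(2.2) ≈ 1.4832.

d(x, mu) = √(2.2) ≈ 1.4832


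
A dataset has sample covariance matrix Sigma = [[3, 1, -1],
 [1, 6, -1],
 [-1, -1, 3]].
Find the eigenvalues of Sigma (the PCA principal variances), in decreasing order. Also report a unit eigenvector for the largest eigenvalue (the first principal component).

Step 1 — characteristic polynomial p(λ) = det(λI - Sigma) = λ³ - tr·λ² + c_1·λ - det, where tr = trace, c_1 = sum of the principal 2×2 minors, det = det(Sigma):
  tr = 3 + 6 + 3 = 12,
  c_1 = (3·6 - (1)²) + (3·3 - (-1)²) + (6·3 - (-1)²) = 17 + 8 + 17 = 42,
  det = 3·(6·3 - (-1)²) - (1)·((1)·3 - (-1)·(-1)) + (-1)·((1)·(-1) - 6·(-1)) = 3·(17) - (1)·(2) + (-1)·(5) = 44.
  So p(λ) = λ³ - 12λ² + 42λ - 44.
Step 2 — look for an integer root (rational root theorem: any rational root is an integer divisor of 44). Testing λ = 2:
  p(2) = 8 - 48 + 84 - 44 = 0  ✓
  Dividing out (λ - 2): p(λ) = (λ - 2)(λ² - 10λ + 22).
Step 3 — remaining eigenvalues from the quadratic λ² - 10λ + 22 = 0:
  Δ = 10² - 4·22 = 100 - 88 = 12,  λ = (10 ± √12)/2 = (10 ± 3.4641)/2 ≈ 6.7321 or 3.2679.
  Sorted: λ_1 = 6.7321,  λ_2 = 3.2679,  λ_3 = 2  (check: sum = 12 = tr ✓).

Step 4 — unit eigenvector for λ_1 ≈ 6.7321: v spans the null space of (Sigma - λ_1 I), whose rows are
  r_1 = (-3.7321, 1, -1),  r_2 = (1, -0.7321, -1),  r_3 = (-1, -1, -3.7321).
  v is orthogonal to every row, so take v ∝ r_1 × r_2 = ((1)·(-1) - (-1)·(-0.7321), (-1)·(1) - (-3.7321)·(-1), (-3.7321)·(-0.7321) - (1)·(1)) ≈ (-1.7321, -4.7321, 1.7321).
  Rescale (multiply by -1 so the first nonzero entry is positive): u = (1.7321, 4.7321, -1.7321).
  ||u|| = √((1.7321)² + (4.7321)² + (-1.7321)²) = √(28.3923) ≈ 5.3284,  v_1 = u/||u|| ≈ (0.3251, 0.8881, -0.3251) (||v_1|| = 1).

λ_1 = 6.7321,  λ_2 = 3.2679,  λ_3 = 2;  v_1 ≈ (0.3251, 0.8881, -0.3251)
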